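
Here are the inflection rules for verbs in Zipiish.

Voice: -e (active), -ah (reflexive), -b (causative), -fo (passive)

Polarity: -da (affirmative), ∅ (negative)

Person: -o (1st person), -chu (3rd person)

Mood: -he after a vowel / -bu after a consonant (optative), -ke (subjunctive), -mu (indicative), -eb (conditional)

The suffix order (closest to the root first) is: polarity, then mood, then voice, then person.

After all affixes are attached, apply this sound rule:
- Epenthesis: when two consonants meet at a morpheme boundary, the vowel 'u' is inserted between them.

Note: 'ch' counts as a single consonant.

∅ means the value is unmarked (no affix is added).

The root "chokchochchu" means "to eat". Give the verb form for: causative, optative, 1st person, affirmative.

chokchochchudahebo

Attach polarity affirmative -da → chokchochchuda.
Attach mood optative -he (after vowel 'a') → chokchochchudahe.
Attach voice causative -b → chokchochchudaheb.
Attach person 1st person -o → chokchochchudahebo.
Epenthesis: no change.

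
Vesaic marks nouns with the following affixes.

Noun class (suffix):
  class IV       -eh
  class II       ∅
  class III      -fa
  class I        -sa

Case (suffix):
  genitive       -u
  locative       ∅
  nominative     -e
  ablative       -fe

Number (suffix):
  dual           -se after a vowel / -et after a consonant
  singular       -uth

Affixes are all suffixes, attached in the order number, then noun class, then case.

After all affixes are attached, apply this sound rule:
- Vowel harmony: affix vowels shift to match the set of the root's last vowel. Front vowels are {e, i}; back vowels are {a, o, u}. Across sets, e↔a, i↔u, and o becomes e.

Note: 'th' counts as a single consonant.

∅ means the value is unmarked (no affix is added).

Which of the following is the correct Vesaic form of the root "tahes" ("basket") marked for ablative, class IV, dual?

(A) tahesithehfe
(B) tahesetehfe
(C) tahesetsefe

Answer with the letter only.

B

Attach number dual -et (after consonant 's') → taheset.
Attach noun class class IV -eh → taheseteh.
Attach case ablative -fe → tahesetehfe.
Vowel harmony: no change.
So the correct form is tahesetehfe, option (B).
(C) tahesetsefe is wrong: it uses class I instead of class IV for noun class.
(A) tahesithehfe is wrong: it uses singular instead of dual for number.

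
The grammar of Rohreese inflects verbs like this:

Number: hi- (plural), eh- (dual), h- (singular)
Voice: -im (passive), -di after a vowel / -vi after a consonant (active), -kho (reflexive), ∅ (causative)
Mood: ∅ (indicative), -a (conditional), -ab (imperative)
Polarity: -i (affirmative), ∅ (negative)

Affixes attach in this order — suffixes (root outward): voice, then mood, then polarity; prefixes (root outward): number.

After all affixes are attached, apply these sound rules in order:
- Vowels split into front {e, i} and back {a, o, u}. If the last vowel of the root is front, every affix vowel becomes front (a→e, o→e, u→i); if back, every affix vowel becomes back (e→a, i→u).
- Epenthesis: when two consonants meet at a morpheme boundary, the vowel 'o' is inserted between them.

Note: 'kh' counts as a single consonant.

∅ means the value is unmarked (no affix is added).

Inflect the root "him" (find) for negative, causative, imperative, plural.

voice = causative: zero marking, form stays him.
Attach mood imperative -ab → himab.
Attach number plural hi- → hihimab.
polarity = negative: zero marking, form stays hihimab.
Apply vowel harmony: hihimab → hihimeb.
Epenthesis: no change.

hihimeb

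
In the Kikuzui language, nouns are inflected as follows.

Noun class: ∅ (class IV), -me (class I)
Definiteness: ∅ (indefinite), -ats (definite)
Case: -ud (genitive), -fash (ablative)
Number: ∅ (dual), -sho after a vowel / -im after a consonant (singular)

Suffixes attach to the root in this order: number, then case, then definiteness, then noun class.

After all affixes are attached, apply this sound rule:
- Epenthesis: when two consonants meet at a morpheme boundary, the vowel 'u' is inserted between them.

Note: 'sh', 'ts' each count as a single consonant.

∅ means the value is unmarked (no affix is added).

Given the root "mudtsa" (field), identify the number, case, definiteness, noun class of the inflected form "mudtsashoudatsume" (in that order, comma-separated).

Segment: mudtsa-sho-ud-ats-me.
number: -sho/im → singular.
case: -ud → genitive.
definiteness: -ats → definite.
noun class: -me → class I.

singular, genitive, definite, class I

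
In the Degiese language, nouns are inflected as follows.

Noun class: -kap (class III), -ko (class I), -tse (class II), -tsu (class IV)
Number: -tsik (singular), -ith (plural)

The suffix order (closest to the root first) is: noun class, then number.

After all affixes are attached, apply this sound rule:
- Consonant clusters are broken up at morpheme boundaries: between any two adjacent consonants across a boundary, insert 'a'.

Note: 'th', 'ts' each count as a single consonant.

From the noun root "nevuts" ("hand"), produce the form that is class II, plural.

Attach noun class class II -tse → nevutstse.
Attach number plural -ith → nevutstseith.
Apply epenthesis: nevutstseith → nevutsatseith.

nevutsatseith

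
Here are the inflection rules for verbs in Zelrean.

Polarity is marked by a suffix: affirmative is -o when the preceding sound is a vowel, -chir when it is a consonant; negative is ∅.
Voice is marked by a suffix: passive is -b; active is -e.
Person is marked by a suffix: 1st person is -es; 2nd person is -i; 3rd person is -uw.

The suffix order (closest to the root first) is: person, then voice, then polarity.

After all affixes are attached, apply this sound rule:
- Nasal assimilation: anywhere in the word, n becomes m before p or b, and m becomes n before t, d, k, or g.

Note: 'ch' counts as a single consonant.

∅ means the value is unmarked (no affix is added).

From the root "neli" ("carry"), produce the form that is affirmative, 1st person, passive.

neliesbchir

Attach person 1st person -es → nelies.
Attach voice passive -b → neliesb.
Attach polarity affirmative -chir (after consonant 'b') → neliesbchir.
Nasal assimilation: no change.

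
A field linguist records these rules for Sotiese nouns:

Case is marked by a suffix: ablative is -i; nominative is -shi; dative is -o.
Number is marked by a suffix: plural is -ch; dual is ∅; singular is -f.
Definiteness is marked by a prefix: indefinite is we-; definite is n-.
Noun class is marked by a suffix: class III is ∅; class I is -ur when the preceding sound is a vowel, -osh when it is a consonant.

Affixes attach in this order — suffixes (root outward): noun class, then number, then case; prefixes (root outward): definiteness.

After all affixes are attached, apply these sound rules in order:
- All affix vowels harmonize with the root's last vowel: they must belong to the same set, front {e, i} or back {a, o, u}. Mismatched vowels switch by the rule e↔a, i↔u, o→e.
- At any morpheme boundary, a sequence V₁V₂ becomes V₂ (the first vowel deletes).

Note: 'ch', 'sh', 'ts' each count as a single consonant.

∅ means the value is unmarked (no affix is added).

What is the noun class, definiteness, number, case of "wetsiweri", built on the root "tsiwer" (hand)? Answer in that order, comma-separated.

Segment: we-tsiwer-i.
noun class: ∅ → class III.
definiteness: we- → indefinite.
number: ∅ → dual.
case: -i → ablative.

class III, indefinite, dual, ablative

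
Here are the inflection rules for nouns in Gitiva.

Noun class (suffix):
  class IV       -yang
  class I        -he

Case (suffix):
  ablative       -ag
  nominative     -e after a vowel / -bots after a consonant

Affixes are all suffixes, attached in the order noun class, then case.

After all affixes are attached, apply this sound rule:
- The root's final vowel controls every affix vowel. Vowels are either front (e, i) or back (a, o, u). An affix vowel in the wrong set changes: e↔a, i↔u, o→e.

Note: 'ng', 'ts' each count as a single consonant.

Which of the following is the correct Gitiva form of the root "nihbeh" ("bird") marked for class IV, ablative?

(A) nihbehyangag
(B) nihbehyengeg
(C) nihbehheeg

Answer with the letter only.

B

Attach noun class class IV -yang → nihbehyang.
Attach case ablative -ag → nihbehyangag.
Apply vowel harmony: nihbehyangag → nihbehyengeg.
So the correct form is nihbehyengeg, option (B).
(A) nihbehyangag is wrong: it fails to apply the sound rule(s).
(C) nihbehheeg is wrong: it uses class I instead of class IV for noun class.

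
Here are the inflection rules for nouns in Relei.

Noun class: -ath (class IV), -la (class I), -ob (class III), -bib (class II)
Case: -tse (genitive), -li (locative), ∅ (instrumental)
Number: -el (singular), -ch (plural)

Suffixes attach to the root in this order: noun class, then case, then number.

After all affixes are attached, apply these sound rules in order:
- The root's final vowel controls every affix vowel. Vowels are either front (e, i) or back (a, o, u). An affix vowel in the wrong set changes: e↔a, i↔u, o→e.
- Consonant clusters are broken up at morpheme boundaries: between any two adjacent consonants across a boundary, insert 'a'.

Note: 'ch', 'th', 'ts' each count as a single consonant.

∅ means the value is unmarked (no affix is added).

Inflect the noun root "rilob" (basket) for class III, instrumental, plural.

rilobobach

Attach noun class class III -ob → rilobob.
case = instrumental: zero marking, form stays rilobob.
Attach number plural -ch → rilobobch.
Vowel harmony: no change.
Apply epenthesis: rilobobch → rilobobach.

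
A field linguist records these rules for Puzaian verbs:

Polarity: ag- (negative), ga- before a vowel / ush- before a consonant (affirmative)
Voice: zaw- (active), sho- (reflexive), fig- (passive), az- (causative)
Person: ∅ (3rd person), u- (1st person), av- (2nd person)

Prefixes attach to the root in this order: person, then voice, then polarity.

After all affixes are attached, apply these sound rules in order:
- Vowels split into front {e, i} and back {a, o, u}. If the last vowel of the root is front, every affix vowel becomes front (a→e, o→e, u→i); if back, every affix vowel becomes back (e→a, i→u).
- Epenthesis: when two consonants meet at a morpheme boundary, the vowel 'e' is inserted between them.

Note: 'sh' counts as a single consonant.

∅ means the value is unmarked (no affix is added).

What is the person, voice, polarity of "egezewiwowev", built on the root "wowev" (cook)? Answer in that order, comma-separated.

1st person, active, negative

Segment: ag-zaw-u-wowev.
person: u- → 1st person.
voice: zaw- → active.
polarity: ag- → negative.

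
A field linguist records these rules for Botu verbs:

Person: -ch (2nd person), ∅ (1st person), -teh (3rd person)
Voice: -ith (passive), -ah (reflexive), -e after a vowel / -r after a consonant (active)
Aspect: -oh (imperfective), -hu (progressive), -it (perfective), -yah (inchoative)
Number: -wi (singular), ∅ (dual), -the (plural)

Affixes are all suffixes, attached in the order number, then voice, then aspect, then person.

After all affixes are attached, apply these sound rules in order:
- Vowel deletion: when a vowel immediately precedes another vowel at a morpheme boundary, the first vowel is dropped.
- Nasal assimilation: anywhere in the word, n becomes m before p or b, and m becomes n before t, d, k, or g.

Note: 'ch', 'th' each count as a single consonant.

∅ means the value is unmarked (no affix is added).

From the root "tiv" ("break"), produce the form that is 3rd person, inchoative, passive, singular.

tivwithyahteh

Attach number singular -wi → tivwi.
Attach voice passive -ith → tivwiith.
Attach aspect inchoative -yah → tivwiithyah.
Attach person 3rd person -teh → tivwiithyahteh.
Apply vowel deletion: tivwiithyahteh → tivwithyahteh.
Nasal assimilation: no change.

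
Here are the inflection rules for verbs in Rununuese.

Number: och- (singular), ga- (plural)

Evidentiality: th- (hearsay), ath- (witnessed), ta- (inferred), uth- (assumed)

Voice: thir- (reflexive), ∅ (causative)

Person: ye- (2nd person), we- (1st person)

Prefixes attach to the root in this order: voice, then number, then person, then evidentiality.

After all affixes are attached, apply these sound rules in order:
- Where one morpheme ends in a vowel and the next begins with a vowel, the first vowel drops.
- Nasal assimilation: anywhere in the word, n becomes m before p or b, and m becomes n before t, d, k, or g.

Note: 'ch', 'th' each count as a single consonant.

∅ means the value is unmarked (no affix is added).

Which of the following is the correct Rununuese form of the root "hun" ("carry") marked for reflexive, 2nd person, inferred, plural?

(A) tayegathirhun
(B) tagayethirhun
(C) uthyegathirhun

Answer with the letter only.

Attach voice reflexive thir- → thirhun.
Attach number plural ga- → gathirhun.
Attach person 2nd person ye- → yegathirhun.
Attach evidentiality inferred ta- → tayegathirhun.
Vowel deletion: no change.
Nasal assimilation: no change.
So the correct form is tayegathirhun, option (A).
(C) uthyegathirhun is wrong: it uses assumed instead of inferred for evidentiality.
(B) tagayethirhun is wrong: it has the affixes in the wrong order.

A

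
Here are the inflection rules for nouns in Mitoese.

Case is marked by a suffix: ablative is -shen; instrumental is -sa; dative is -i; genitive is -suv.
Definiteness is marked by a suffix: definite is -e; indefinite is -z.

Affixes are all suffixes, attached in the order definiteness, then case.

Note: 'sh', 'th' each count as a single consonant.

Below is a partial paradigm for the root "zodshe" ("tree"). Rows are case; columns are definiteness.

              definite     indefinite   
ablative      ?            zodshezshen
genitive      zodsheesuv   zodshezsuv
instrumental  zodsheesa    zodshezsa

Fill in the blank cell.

zodsheeshen

Attach definiteness definite -e → zodshee.
Attach case ablative -shen → zodsheeshen.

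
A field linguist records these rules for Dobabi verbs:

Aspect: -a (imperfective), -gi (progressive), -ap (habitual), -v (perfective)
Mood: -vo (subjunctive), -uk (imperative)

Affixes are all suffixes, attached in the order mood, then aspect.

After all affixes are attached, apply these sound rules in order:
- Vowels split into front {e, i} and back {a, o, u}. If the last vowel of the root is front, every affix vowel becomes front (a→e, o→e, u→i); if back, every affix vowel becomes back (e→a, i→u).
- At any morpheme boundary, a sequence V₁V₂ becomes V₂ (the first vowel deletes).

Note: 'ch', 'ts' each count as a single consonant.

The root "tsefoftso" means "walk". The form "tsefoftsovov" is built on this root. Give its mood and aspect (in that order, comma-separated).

subjunctive, perfective

Segment: tsefoftso-vo-v.
mood: -vo → subjunctive.
aspect: -v → perfective.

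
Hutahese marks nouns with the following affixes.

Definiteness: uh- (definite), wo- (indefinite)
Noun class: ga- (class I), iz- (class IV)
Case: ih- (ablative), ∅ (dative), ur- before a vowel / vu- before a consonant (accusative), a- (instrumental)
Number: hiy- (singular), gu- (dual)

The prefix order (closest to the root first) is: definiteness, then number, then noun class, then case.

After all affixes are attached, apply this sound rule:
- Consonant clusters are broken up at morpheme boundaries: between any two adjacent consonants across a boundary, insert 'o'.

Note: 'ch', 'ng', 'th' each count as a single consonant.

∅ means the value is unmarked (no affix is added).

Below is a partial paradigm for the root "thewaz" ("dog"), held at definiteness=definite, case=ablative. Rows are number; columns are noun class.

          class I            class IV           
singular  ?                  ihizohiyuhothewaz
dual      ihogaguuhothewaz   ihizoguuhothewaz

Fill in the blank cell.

ihogahiyuhothewaz

Attach definiteness definite uh- → uhthewaz.
Attach number singular hiy- → hiyuhthewaz.
Attach noun class class I ga- → gahiyuhthewaz.
Attach case ablative ih- → ihgahiyuhthewaz.
Apply epenthesis: ihgahiyuhthewaz → ihogahiyuhothewaz.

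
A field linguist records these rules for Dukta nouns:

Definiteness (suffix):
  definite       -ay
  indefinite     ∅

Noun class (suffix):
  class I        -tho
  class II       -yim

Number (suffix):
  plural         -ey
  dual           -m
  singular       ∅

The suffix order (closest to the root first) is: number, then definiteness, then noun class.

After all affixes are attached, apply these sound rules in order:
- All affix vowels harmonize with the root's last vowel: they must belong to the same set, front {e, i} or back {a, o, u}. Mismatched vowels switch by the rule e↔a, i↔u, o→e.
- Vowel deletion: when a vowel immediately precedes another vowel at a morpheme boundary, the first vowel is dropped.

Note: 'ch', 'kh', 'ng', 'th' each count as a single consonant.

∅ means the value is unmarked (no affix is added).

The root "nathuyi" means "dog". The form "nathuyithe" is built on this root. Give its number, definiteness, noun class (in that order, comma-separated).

singular, indefinite, class I

Segment: nathuyi-tho.
number: ∅ → singular.
definiteness: ∅ → indefinite.
noun class: -tho → class I.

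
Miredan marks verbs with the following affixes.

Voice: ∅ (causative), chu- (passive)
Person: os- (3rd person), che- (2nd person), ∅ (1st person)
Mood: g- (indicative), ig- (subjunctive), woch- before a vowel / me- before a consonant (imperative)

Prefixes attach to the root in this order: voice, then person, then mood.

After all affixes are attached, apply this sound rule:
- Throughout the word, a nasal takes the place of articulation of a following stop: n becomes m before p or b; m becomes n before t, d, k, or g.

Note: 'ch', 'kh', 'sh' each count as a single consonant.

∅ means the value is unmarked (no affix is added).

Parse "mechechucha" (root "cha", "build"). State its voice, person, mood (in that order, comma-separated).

passive, 2nd person, imperative

Segment: me-che-chu-cha.
voice: chu- → passive.
person: che- → 2nd person.
mood: woch/me- → imperative.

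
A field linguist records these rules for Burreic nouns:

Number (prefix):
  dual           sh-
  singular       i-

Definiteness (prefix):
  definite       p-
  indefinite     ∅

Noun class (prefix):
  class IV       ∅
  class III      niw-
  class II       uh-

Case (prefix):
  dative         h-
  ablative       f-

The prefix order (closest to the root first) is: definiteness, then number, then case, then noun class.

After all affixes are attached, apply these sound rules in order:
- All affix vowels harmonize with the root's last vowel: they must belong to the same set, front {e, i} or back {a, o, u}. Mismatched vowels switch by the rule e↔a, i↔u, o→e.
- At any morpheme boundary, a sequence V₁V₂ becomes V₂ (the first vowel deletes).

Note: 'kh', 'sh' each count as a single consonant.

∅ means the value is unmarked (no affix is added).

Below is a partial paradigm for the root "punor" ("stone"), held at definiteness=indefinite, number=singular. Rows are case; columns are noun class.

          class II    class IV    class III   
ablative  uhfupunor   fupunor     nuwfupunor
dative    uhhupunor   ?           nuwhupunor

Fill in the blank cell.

definiteness = indefinite: zero marking, form stays punor.
Attach number singular i- → ipunor.
Attach case dative h- → hipunor.
noun class = class IV: zero marking, form stays hipunor.
Apply vowel harmony: hipunor → hupunor.
Vowel deletion: no change.

hupunor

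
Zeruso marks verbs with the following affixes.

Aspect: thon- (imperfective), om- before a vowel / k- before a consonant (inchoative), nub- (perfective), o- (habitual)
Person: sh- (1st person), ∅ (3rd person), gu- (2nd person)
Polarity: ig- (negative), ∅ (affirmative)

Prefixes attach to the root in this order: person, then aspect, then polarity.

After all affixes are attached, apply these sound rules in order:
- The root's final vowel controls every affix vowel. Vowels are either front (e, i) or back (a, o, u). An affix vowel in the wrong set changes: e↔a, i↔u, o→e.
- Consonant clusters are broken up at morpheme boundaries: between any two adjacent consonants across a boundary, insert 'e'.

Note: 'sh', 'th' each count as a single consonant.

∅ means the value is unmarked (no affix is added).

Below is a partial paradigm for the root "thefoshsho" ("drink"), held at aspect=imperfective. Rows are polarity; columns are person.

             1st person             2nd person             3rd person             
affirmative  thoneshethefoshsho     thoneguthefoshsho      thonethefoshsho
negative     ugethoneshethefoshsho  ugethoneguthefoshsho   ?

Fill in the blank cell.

person = 3rd person: zero marking, form stays thefoshsho.
Attach aspect imperfective thon- → thonthefoshsho.
Attach polarity negative ig- → igthonthefoshsho.
Apply vowel harmony: igthonthefoshsho → ugthonthefoshsho.
Apply epenthesis: ugthonthefoshsho → ugethonethefoshsho.

ugethonethefoshsho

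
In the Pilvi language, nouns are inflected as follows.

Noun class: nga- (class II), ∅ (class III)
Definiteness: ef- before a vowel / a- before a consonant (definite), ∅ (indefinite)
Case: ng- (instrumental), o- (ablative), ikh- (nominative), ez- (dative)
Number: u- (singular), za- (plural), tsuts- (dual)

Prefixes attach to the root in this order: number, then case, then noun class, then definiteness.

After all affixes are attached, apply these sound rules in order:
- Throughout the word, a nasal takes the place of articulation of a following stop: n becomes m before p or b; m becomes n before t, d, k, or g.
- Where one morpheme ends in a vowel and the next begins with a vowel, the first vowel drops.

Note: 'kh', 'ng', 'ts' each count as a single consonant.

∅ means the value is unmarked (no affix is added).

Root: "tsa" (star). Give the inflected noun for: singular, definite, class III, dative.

Attach number singular u- → utsa.
Attach case dative ez- → ezutsa.
noun class = class III: zero marking, form stays ezutsa.
Attach definiteness definite ef- (before vowel 'e') → efezutsa.
Nasal assimilation: no change.
Vowel deletion: no change.

efezutsa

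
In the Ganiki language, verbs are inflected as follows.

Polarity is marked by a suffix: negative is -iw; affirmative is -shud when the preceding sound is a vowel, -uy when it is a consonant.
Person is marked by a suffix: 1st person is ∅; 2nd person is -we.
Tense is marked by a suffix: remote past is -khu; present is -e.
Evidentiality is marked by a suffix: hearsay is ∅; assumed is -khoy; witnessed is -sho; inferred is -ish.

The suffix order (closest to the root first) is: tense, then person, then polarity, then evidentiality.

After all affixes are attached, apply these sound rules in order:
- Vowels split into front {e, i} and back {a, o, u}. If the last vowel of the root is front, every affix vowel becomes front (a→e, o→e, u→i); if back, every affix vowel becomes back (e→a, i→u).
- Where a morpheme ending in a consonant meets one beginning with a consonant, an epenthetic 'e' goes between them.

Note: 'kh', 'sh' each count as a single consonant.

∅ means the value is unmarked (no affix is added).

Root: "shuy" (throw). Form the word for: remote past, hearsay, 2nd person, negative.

shuyekhuwauw

Attach tense remote past -khu → shuykhu.
Attach person 2nd person -we → shuykhuwe.
Attach polarity negative -iw → shuykhuweiw.
evidentiality = hearsay: zero marking, form stays shuykhuweiw.
Apply vowel harmony: shuykhuweiw → shuykhuwauw.
Apply epenthesis: shuykhuwauw → shuyekhuwauw.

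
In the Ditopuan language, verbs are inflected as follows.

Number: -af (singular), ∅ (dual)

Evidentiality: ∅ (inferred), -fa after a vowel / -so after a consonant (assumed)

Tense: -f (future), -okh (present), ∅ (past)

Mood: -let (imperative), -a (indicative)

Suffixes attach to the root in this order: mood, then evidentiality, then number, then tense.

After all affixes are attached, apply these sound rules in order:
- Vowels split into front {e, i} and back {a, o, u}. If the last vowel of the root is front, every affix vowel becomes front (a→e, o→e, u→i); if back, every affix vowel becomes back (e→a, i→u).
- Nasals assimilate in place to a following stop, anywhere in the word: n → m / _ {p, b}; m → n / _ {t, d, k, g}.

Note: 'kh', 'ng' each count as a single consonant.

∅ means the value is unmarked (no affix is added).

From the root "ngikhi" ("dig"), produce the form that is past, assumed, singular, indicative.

Attach mood indicative -a → ngikhia.
Attach evidentiality assumed -fa (after vowel 'a') → ngikhiafa.
Attach number singular -af → ngikhiafaaf.
tense = past: zero marking, form stays ngikhiafaaf.
Apply vowel harmony: ngikhiafaaf → ngikhiefeef.
Nasal assimilation: no change.

ngikhiefeef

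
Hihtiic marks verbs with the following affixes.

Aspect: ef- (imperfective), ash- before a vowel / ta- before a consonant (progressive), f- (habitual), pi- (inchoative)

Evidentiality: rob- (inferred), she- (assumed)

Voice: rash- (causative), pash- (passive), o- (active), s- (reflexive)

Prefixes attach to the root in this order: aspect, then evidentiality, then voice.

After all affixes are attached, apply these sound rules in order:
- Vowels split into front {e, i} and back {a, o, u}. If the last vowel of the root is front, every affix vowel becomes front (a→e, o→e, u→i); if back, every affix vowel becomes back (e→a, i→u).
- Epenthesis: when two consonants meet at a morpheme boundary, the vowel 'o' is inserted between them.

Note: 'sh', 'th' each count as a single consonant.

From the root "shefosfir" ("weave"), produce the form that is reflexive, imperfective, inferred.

sorebefoshefosfir

Attach aspect imperfective ef- → efshefosfir.
Attach evidentiality inferred rob- → robefshefosfir.
Attach voice reflexive s- → srobefshefosfir.
Apply vowel harmony: srobefshefosfir → srebefshefosfir.
Apply epenthesis: srebefshefosfir → sorebefoshefosfir.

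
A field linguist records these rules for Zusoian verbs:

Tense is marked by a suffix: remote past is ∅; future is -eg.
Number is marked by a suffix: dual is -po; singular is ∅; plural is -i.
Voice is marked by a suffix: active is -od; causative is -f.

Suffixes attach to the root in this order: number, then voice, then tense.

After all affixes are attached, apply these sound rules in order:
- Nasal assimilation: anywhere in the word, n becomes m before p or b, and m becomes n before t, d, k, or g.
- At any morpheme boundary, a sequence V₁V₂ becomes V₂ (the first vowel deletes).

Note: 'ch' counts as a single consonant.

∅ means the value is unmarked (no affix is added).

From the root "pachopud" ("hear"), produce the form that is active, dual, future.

pachopudpodeg

Attach number dual -po → pachopudpo.
Attach voice active -od → pachopudpood.
Attach tense future -eg → pachopudpoodeg.
Nasal assimilation: no change.
Apply vowel deletion: pachopudpoodeg → pachopudpodeg.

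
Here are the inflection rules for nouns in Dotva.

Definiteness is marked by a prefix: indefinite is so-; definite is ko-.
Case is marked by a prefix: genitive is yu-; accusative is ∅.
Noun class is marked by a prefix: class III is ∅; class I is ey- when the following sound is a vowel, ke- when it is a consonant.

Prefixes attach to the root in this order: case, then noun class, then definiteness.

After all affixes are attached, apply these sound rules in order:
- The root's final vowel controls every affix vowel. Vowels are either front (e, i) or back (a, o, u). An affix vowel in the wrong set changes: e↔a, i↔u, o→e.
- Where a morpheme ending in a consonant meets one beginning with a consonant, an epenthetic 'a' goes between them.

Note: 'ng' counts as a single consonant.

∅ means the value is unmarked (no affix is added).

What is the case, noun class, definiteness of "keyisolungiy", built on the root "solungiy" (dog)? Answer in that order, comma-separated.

Segment: ko-yu-solungiy.
case: yu- → genitive.
noun class: ∅ → class III.
definiteness: ko- → definite.

genitive, class III, definite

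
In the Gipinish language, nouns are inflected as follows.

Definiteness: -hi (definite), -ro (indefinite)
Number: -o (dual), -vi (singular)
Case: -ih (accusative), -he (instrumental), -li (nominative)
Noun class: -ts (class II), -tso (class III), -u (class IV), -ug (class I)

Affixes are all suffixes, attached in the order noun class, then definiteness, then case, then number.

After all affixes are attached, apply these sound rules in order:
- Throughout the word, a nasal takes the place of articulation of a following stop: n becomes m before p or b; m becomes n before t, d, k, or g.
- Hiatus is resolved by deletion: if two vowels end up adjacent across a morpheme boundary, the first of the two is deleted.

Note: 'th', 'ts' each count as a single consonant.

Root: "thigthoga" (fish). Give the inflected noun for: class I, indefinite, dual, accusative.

Attach noun class class I -ug → thigthogaug.
Attach definiteness indefinite -ro → thigthogaugro.
Attach case accusative -ih → thigthogaugroih.
Attach number dual -o → thigthogaugroiho.
Nasal assimilation: no change.
Apply vowel deletion: thigthogaugroiho → thigthogugriho.

thigthogugriho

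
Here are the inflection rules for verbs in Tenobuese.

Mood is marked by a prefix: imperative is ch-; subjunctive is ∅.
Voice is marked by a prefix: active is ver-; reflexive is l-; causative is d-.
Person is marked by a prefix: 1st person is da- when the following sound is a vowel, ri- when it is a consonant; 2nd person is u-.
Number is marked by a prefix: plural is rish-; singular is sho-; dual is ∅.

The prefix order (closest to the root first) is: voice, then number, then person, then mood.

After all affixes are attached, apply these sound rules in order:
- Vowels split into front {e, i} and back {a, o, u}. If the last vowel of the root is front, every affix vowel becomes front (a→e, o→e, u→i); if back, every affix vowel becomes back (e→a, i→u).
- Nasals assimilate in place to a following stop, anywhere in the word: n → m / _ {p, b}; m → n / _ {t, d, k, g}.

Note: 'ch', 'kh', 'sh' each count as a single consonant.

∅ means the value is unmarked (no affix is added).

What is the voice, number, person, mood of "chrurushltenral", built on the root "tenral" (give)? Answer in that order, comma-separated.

reflexive, plural, 1st person, imperative

Segment: ch-ri-rish-l-tenral.
voice: l- → reflexive.
number: rish- → plural.
person: da/ri- → 1st person.
mood: ch- → imperative.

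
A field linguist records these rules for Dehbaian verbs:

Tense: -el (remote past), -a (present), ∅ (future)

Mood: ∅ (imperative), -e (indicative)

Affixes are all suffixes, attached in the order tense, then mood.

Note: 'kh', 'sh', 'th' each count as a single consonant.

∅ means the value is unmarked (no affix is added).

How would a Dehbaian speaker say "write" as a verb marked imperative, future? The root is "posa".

tense = future: zero marking, form stays posa.
mood = imperative: zero marking, form stays posa.

posa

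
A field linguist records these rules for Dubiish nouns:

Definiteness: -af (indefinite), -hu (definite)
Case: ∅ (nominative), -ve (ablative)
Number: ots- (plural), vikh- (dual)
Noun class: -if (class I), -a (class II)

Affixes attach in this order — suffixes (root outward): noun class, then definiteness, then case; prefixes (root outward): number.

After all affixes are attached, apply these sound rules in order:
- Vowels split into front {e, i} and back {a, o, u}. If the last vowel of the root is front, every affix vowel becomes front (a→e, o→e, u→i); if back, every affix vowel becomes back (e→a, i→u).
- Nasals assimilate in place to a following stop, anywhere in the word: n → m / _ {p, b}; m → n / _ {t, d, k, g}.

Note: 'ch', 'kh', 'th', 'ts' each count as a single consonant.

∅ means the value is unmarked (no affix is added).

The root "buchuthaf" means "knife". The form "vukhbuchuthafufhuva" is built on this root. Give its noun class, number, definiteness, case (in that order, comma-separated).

class I, dual, definite, ablative

Segment: vikh-buchuthaf-if-hu-ve.
noun class: -if → class I.
number: vikh- → dual.
definiteness: -hu → definite.
case: -ve → ablative.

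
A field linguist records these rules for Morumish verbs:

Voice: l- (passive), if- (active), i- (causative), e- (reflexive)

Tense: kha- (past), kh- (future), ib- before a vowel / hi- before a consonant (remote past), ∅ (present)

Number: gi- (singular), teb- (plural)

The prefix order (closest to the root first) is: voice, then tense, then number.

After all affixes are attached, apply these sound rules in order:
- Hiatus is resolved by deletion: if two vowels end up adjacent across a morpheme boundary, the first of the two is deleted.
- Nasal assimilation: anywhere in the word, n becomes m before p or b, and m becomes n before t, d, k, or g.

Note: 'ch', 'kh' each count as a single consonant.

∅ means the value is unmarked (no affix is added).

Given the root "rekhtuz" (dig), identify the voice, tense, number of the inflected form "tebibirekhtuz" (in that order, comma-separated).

Segment: teb-ib-i-rekhtuz.
voice: i- → causative.
tense: ib/hi- → remote past.
number: teb- → plural.

causative, remote past, plural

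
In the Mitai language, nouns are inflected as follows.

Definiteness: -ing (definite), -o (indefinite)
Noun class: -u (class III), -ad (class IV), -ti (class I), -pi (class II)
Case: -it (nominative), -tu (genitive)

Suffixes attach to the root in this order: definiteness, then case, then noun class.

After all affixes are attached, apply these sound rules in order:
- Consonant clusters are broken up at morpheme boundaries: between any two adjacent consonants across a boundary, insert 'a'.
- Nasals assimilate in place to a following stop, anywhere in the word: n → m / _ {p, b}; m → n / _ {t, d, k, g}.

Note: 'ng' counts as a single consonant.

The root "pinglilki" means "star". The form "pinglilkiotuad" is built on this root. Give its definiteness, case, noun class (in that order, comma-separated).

indefinite, genitive, class IV

Segment: pinglilki-o-tu-ad.
definiteness: -o → indefinite.
case: -tu → genitive.
noun class: -ad → class IV.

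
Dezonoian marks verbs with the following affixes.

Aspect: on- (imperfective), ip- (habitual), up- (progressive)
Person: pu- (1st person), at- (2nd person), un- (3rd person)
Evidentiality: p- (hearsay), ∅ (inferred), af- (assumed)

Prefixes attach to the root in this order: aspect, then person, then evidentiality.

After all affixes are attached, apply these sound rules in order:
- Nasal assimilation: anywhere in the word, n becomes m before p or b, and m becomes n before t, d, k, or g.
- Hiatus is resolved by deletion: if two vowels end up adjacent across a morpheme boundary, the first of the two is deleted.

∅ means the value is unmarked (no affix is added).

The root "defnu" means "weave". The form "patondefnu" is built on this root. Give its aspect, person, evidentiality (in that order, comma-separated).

Segment: p-at-on-defnu.
aspect: on- → imperfective.
person: at- → 2nd person.
evidentiality: p- → hearsay.

imperfective, 2nd person, hearsay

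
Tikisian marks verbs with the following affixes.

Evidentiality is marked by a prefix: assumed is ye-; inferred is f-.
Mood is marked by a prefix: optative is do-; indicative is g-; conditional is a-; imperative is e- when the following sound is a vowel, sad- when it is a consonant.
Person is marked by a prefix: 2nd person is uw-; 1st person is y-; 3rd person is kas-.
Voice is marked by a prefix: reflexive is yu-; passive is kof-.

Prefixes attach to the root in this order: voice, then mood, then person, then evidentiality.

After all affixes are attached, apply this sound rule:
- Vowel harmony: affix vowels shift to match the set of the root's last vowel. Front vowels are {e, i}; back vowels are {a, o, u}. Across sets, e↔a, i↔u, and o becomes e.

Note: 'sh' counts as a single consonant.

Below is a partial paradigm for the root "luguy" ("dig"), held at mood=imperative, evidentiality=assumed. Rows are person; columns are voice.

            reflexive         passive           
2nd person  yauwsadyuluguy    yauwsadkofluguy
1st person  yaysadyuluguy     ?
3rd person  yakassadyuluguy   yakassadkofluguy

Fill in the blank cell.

yaysadkofluguy

Attach voice passive kof- → kofluguy.
Attach mood imperative sad- (before consonant 'k') → sadkofluguy.
Attach person 1st person y- → ysadkofluguy.
Attach evidentiality assumed ye- → yeysadkofluguy.
Apply vowel harmony: yeysadkofluguy → yaysadkofluguy.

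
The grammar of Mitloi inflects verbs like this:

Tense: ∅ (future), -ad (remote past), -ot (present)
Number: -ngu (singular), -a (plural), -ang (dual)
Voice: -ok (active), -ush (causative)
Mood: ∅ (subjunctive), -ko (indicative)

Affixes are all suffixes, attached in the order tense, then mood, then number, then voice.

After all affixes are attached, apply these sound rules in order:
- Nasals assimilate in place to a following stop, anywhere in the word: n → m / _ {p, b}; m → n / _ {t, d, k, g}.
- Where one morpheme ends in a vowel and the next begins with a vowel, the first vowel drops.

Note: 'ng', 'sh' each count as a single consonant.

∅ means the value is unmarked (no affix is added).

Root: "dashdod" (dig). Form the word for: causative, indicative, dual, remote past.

dashdodadkangush

Attach tense remote past -ad → dashdodad.
Attach mood indicative -ko → dashdodadko.
Attach number dual -ang → dashdodadkoang.
Attach voice causative -ush → dashdodadkoangush.
Nasal assimilation: no change.
Apply vowel deletion: dashdodadkoangush → dashdodadkangush.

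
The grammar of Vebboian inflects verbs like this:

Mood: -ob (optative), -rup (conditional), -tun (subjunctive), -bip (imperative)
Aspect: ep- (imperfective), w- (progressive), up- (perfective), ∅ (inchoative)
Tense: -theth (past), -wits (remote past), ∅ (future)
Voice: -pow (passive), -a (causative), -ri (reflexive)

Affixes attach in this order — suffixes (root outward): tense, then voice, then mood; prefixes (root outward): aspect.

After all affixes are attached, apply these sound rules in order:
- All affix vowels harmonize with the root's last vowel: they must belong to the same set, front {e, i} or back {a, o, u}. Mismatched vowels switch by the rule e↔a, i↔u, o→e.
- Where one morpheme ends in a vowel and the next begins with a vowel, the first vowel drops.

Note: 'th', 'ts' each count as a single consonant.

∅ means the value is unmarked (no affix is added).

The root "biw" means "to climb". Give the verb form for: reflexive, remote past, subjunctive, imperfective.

epbiwwitsritin

Attach aspect imperfective ep- → epbiw.
Attach tense remote past -wits → epbiwwits.
Attach voice reflexive -ri → epbiwwitsri.
Attach mood subjunctive -tun → epbiwwitsritun.
Apply vowel harmony: epbiwwitsritun → epbiwwitsritin.
Vowel deletion: no change.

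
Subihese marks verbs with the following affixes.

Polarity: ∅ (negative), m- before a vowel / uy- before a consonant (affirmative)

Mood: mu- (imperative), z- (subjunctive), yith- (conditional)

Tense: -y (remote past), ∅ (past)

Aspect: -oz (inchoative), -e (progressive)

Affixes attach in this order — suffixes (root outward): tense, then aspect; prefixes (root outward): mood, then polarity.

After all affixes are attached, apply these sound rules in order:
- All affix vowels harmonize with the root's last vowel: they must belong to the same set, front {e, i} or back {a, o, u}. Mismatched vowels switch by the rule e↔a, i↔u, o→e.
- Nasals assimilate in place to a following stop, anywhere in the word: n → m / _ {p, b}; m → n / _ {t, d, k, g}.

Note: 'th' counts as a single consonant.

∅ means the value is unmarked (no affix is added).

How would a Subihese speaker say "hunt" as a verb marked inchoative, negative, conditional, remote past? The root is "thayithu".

Attach mood conditional yith- → yiththayithu.
Attach tense remote past -y → yiththayithuy.
Attach aspect inchoative -oz → yiththayithuyoz.
polarity = negative: zero marking, form stays yiththayithuyoz.
Apply vowel harmony: yiththayithuyoz → yuththayithuyoz.
Nasal assimilation: no change.

yuththayithuyoz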